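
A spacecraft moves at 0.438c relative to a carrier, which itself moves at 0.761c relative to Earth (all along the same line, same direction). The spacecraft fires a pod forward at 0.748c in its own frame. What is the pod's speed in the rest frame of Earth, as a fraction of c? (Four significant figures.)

Apply u = (u'+v)/(1+u'v) twice. Pod in the carrier frame: (0.748+0.438)/(1+0.748·0.438) = 1.186/1.327624 = 0.89333c.
That velocity, transformed to the rest frame of Earth: (0.89333+0.761)/(1+0.89333·0.761) = 1.65433/1.67982413 = 0.98482c.

0.9848c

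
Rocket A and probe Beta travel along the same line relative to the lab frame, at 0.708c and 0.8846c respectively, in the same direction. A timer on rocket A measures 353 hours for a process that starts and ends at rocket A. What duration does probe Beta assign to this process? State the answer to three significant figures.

401 hours

Transform rocket A's velocity into probe Beta's frame: (0.708 − 0.8846)/(1 − 0.708·0.8846) = −0.1766/0.3737032, so the relative speed is 0.47257c.
At |u| = 0.47257c, γ = (1 − 0.223322)^(−1/2) = 1.1347.
The clock on rocket A records proper time, so probe Beta measures Δt = γΔτ = 1.1347 × 353 = 401 hours.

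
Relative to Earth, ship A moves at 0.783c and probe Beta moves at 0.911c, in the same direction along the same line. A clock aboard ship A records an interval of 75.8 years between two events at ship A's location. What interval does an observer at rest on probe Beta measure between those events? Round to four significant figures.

The velocity of ship A relative to probe Beta is (0.783 − 0.911)c / (1 − 0.783×0.911) = −0.44648c; relative speed 0.44648c.
γ for this relative speed: γ = 1/√(1 − 0.199344) = 1.1176.
Ship A's interval is proper; time dilation gives Δt_B = γΔτ = 1.1176 × 75.8 years = 84.71 years.

84.71 years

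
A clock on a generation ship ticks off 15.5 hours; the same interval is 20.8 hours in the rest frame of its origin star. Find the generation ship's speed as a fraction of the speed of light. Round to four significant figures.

0.6668c

γ = Δt/Δτ = 20.8/15.5 = 1.3419.
β = √(1 − 1/γ²) = √(1 − 0.555341) = √0.444659 = 0.6668.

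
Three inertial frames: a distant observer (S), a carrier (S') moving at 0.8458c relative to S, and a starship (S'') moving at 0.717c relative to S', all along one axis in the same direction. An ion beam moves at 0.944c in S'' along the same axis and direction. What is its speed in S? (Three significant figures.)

Apply u = (u'+v)/(1+u'v) twice. Ion beam in the carrier frame: (0.944+0.717)/(1+0.944·0.717) = 1.661/1.676848 = 0.99055c.
That velocity, transformed to the rest frame of a distant observer: (0.99055+0.8458)/(1+0.99055·0.8458) = 1.83635/1.83780719 = 0.99921c.

0.999c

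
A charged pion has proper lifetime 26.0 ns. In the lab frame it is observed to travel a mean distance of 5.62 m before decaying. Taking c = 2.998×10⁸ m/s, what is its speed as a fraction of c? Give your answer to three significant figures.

0.585c

d = βγcτ ⇒ βγ = d/(cτ) = 5.620 m / (7.7948 m) = 0.72099.
β = (βγ)/√(1+(βγ)²) = 0.72099/√1.519827 = 0.585.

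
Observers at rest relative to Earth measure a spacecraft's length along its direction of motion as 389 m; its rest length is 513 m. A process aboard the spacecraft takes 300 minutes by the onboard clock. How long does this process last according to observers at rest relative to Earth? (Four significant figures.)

395.6 minutes

From L = L₀/γ: γ = 513/389 = 1.31877.
Δt = γΔτ = 1.31877 × 300 = 395.6 minutes.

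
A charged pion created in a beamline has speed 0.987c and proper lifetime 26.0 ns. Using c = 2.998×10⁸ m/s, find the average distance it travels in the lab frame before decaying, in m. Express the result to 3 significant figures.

47.9 m

With β = 0.987, γ = 1/√(1 − 0.987²) = 1/√0.025831 = 6.222.
Lab-frame lifetime: Δt = γτ = 6.222 × 26.0 ns = 161.77 ns.
Distance: d = vΔt = 0.987 × 2.998×10⁸ m/s × 1.6177×10^-7 s = 47.9 m.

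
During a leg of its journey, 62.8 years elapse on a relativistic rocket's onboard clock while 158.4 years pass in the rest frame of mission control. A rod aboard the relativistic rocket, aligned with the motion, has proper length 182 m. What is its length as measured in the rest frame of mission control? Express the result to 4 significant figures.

γ = Δt/Δτ = 158.4/62.8 = 2.52229.
L = L₀/γ = 182/2.52229 = 72.16 m.

72.16 m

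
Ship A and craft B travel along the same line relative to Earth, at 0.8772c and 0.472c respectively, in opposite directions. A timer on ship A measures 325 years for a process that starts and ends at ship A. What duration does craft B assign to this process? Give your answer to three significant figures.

1090 years

The velocity of ship A relative to craft B is (0.8772 + 0.472)c / (1 + 0.8772×0.472) = 0.95415c; relative speed 0.95415c.
At |u| = 0.95415c, γ = (1 − 0.910402)^(−1/2) = 3.3408.
The clock on ship A records proper time, so craft B measures Δt = γΔτ = 3.3408 × 325 = 1090 years.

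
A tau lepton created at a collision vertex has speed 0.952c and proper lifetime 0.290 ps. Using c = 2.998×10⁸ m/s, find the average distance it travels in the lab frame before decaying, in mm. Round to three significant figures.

0.270 mm

With β = 0.952, γ = 1/√(1 − 0.952²) = 1/√0.093696 = 3.2669.
Lab-frame lifetime: Δt = γτ = 3.2669 × 0.290 ps = 0.9474 ps.
Distance: d = vΔt = 0.952 × 2.998×10⁸ m/s × 9.4740×10^-13 s = 2.70×10^-4 m = 0.270 mm.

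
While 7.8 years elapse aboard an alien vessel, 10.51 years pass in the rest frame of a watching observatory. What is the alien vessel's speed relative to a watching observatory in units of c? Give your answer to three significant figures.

γ = Δt/Δτ = 10.51/7.8 = 1.3474.
β = √(1 − 1/γ²) = √(1 − 0.550816) = √0.449184 = 0.670.

0.670c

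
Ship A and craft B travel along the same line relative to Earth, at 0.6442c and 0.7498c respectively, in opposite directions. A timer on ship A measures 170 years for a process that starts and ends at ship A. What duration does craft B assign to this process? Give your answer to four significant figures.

The velocity of ship A relative to craft B is (0.6442 + 0.7498)c / (1 + 0.6442×0.7498) = 0.93997c; relative speed 0.93997c.
γ for this relative speed: γ = 1/√(1 − 0.883544) = 2.9303.
Ship A's interval is proper; time dilation gives Δt_B = γΔτ = 2.9303 × 170 years = 498.2 years.

498.2 years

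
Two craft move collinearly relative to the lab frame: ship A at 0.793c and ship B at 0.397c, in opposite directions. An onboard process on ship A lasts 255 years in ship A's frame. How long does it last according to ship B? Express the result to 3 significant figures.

Transform ship A's velocity into ship B's frame: (0.793 + 0.397)/(1 + 0.793·0.397) = 1.19/1.314821, so the relative speed is 0.90507c.
At |u| = 0.90507c, γ = (1 − 0.819152)^(−1/2) = 2.3515.
Ship A's interval is proper; time dilation gives Δt_B = γΔτ = 2.3515 × 255 years = 600 years.

600 years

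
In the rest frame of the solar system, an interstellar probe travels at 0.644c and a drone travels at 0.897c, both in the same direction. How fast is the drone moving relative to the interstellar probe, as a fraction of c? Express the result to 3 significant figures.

0.599c

Transform to the interstellar probe's frame: u' = (u − v)/(1 − uv/c²).
u' = (0.897 − 0.644)/(1 − 0.897×0.644) = 0.253/0.422332 = 0.59905.
Speed in the interstellar probe's frame: 0.599c (in the same direction).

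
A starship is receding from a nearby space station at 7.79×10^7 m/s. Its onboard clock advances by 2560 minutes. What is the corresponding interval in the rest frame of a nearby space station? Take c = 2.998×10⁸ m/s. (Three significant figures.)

2650 minutes

β = v/c = (7.79×10^7 m/s)/(2.998×10⁸ m/s) = 0.25984.
With β = 0.25984, γ = 1/√(1 − 0.25984²) = 1/√0.9324831744 = 1.0356.
The onboard clock measures proper time, so the interval in the rest frame of a nearby space station is dilated: Δt = γ·Δτ = 1.0356 × 2560 minutes = 2650 minutes.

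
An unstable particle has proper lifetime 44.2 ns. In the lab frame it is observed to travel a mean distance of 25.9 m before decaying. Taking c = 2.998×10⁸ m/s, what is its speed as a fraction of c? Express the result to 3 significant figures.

0.890c

Let x = d/(cτ) = 25.90 m / (2.998×10⁸ m/s × 4.420×10^-8 s) = 1.9545. Since d = βγcτ, x = βγ = β/√(1−β²).
Solving: β² = x²/(1+x²) = 3.82007/4.82007 = 0.792534, so β = 0.890.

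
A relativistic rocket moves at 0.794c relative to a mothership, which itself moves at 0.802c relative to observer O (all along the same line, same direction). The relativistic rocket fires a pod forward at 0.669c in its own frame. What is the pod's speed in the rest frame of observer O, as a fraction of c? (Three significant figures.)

0.995c

Apply u = (u'+v)/(1+u'v) twice. Pod in the mothership frame: (0.669+0.794)/(1+0.669·0.794) = 1.463/1.531186 = 0.95547c.
That velocity, transformed to the rest frame of observer O: (0.95547+0.802)/(1+0.95547·0.802) = 1.75747/1.76628694 = 0.99501c.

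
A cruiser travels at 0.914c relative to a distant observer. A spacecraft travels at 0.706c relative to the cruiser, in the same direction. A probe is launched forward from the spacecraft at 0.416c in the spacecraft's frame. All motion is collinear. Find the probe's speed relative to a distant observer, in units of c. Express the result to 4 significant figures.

0.9936c

First combine the probe and spacecraft (S''→S'): u₁ = (0.416 + 0.706)/(1 + 0.416×0.706) = 1.122/1.293696 = 0.86728.
Then combine with the cruiser (S'→S): u = (0.86728 + 0.914)/(1 + 0.86728×0.914) = 1.78128/1.79269392 = 0.99363.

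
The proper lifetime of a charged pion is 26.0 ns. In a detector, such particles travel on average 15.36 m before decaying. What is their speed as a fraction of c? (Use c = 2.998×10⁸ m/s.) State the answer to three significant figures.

Let x = d/(cτ) = 15.36 m / (2.998×10⁸ m/s × 2.600×10^-8 s) = 1.9705. Since d = βγcτ, x = βγ = β/√(1−β²).
Solving: β² = x²/(1+x²) = 3.88287/4.88287 = 0.795202, so β = 0.892.

0.892c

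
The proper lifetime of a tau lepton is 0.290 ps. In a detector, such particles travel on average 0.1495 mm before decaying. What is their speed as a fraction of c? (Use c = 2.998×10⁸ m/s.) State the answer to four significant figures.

0.8644c

d = βγcτ ⇒ βγ = d/(cτ) = 1.495×10^-4 m / (8.6942×10^-5 m) = 1.7195.
β = (βγ)/√(1+(βγ)²) = 1.7195/√3.95668 = 0.8644.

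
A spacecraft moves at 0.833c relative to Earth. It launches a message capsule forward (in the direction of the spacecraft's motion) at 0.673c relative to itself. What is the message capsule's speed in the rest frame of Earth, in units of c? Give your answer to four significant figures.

In units of c, u = (u' + v)/(1 + u'v) with u' = 0.673 and v = 0.833.
Numerator: 0.673 + 0.833 = 1.506. Denominator: 1 + (0.673)(0.833) = 1.560609.
u = 1.506/1.560609 = 0.96501, so the speed is 0.9650c.

0.9650c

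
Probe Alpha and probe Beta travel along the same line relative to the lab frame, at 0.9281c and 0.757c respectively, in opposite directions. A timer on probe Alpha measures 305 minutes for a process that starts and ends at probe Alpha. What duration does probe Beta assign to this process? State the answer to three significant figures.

Transform probe Alpha's velocity into probe Beta's frame: (0.9281 + 0.757)/(1 + 0.9281·0.757) = 1.6851/1.7025717, so the relative speed is 0.98974c.
γ for this relative speed: γ = 1/√(1 − 0.979585) = 6.9988.
Probe Alpha's interval is proper; time dilation gives Δt_B = γΔτ = 6.9988 × 305 minutes = 2130 minutes.

2130 minutes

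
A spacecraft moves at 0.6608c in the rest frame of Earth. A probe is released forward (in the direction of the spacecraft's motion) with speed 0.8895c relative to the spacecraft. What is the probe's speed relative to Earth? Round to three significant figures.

Relativistic velocity addition: u = (u' + v)/(1 + u'v/c²), with u' = 0.8895c and v = 0.6608c.
Numerator: 0.8895 + 0.6608 = 1.5503. Denominator: 1 + (0.8895)(0.6608) = 1.5877816.
u = 1.5503/1.5877816 = 0.97639, so the speed is 0.976c.

0.976c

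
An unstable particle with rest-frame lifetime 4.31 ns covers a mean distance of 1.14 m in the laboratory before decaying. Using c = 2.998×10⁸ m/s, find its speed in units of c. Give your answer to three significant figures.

0.662c

Lab distance = (lab lifetime)·v = γτ·βc, so βγ = d/(cτ) = 1.140/(2.998×10⁸ × 4.310×10^-9) = 0.88226.
With βγ = 0.88226: γ² = 1 + (βγ)² = 1.778383, and β = (βγ)/γ = 0.88226/1.33356 = 0.662.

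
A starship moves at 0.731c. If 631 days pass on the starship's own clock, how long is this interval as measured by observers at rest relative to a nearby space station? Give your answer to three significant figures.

925 days

β² = 0.534361, so γ = 1/√0.465639 = 1.4655.
Time dilation: Δt = γ·Δτ = 1.4655 × 631 = 925 days.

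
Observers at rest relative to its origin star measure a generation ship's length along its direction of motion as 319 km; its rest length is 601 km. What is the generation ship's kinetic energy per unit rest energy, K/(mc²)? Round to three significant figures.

0.884

Length contraction gives γ = L₀/L = 601/319 = 1.88401.
K/(mc²) = γ − 1 = 1.88401 − 1 = 0.884.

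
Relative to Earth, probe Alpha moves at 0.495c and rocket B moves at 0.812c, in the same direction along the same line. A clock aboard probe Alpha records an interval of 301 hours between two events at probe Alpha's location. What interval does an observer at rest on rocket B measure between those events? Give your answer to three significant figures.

The velocity of probe Alpha relative to rocket B is (0.495 − 0.812)c / (1 − 0.495×0.812) = −0.53005c; relative speed 0.53005c.
γ for this relative speed: γ = 1/√(1 − 0.280953) = 1.1793.
The clock on probe Alpha records proper time, so rocket B measures Δt = γΔτ = 1.1793 × 301 = 355 hours.

355 hours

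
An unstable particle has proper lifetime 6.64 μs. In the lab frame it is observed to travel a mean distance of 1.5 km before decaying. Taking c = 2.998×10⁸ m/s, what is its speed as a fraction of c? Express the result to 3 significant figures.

d = βγcτ ⇒ βγ = d/(cτ) = 1500 m / (1990.672 m) = 0.75351.
β = (βγ)/√(1+(βγ)²) = 0.75351/√1.567777 = 0.602.

0.602c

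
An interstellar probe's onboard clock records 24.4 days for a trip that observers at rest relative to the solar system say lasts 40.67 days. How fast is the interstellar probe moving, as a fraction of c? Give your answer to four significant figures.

0.8000c

γ = Δt/Δτ = 40.67/24.4 = 1.6668.
β = √(1 − 1/γ²) = √(1 − 0.359942) = √0.640058 = 0.8000.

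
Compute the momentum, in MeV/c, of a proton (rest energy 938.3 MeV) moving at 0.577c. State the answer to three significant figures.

γ = 1/√(1 − β²) = 1/√(1 − 0.332929) = 1/√0.667071 = 1/0.816744 = 1.2244.
Momentum: p = γβ·mc = 1.2244 × 0.577 × 938.3 MeV/c = 663 MeV/c.

663 MeV/c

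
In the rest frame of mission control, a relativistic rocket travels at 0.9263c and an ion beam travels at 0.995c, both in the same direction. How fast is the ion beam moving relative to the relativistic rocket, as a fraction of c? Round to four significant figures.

0.8770c

Transform to the relativistic rocket's frame: u' = (u − v)/(1 − uv/c²).
u' = (0.995 − 0.9263)/(1 − 0.995×0.9263) = 0.0687/0.0783315 = 0.87704.
Speed in the relativistic rocket's frame: 0.8770c (in the same direction).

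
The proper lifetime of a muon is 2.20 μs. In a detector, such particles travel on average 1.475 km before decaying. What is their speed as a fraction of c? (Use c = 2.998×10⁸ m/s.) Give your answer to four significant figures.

0.9129c

Lab distance = (lab lifetime)·v = γτ·βc, so βγ = d/(cτ) = 1475/(2.998×10⁸ × 2.200×10^-6) = 2.2363.
With βγ = 2.2363: γ² = 1 + (βγ)² = 6.00104, and β = (βγ)/γ = 2.2363/2.4497 = 0.9129.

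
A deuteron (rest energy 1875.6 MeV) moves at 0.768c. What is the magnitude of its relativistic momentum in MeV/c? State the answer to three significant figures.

γ = 1/√(1 − β²) = 1/√(1 − 0.589824) = 1/√0.410176 = 1/0.64045 = 1.5614.
Momentum: p = γβ·mc = 1.5614 × 0.768 × 1875.6 MeV/c = 2250 MeV/c.

2250 MeV/c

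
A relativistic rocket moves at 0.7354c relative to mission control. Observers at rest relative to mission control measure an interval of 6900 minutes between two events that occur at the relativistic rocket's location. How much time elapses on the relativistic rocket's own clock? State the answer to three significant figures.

4680 minutes

Lorentz factor: γ = (1 − 0.54081316)^(−1/2) = 1.4757.
The moving clock records proper time: Δτ = Δt/γ = 6900/1.4757 = 4680 minutes.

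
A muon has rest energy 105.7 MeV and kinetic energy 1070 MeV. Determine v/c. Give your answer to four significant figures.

K = (γ−1)mc², so γ = 1 + 1070/105.7 = 11.123.
Then v/c = √(1 − γ⁻²) = √(1 − 0.00808269) = √0.99191731 = 0.9960.

0.9960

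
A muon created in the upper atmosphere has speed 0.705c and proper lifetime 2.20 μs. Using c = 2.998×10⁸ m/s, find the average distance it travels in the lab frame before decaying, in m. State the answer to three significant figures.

With β = 0.705, γ = 1/√(1 − 0.705²) = 1/√0.502975 = 1.41.
Lab-frame lifetime: Δt = γτ = 1.41 × 2.20 μs = 3.102 μs.
Distance: d = vΔt = 0.705 × 2.998×10⁸ m/s × 3.1020×10^-6 s = 656 m.

656 m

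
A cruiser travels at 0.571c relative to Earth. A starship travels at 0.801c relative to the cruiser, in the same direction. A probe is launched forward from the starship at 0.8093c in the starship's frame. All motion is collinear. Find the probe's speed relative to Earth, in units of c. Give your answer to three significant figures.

Compose velocities in two stages. Stage 1 (into S'): u₁ = (0.8093+0.801)/(1+0.8093×0.801) = 0.97698.
Stage 2 (into S): u = (0.97698+0.571)/(1+0.97698×0.571) = 0.99366, so the speed is 0.994c.

0.994c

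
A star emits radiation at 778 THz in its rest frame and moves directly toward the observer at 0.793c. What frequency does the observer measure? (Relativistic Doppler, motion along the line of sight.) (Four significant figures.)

2290 THz

Relativistic Doppler (source moving toward): f_obs = f_src · √((1+β)/(1−β)).
With β = 0.793: factor = √(1.793/0.207) = 2.9431.
f_obs = 778 × 2.9431 = 2290 THz.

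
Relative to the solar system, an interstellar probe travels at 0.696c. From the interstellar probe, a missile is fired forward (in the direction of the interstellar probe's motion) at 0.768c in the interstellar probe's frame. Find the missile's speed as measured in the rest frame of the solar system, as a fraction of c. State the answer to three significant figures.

Relativistic velocity addition: u = (u' + v)/(1 + u'v/c²), with u' = 0.768c and v = 0.696c.
Numerator: 0.768 + 0.696 = 1.464. Denominator: 1 + (0.768)(0.696) = 1.534528.
u = 1.464/1.534528 = 0.95404, so the speed is 0.954c.

0.954c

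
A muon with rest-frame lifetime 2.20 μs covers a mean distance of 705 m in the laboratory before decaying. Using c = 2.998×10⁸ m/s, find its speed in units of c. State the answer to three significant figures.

Lab distance = (lab lifetime)·v = γτ·βc, so βγ = d/(cτ) = 705.0/(2.998×10⁸ × 2.200×10^-6) = 1.0689.
With βγ = 1.0689: γ² = 1 + (βγ)² = 2.14255, and β = (βγ)/γ = 1.0689/1.46375 = 0.730.

0.730c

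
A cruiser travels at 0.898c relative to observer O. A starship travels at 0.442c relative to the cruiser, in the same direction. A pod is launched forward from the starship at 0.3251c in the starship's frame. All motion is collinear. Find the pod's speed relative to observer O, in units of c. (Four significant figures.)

0.9790c

Compose velocities in two stages. Stage 1 (into S'): u₁ = (0.3251+0.442)/(1+0.3251×0.442) = 0.67072.
Stage 2 (into S): u = (0.67072+0.898)/(1+0.67072×0.898) = 0.97904, so the speed is 0.9790c.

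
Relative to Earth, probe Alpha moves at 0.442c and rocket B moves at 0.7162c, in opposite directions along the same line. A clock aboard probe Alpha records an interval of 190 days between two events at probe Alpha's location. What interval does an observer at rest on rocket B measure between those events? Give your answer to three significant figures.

Transform probe Alpha's velocity into rocket B's frame: (0.442 + 0.7162)/(1 + 0.442·0.7162) = 1.1582/1.3165604, so the relative speed is 0.87972c.
γ for this relative speed: γ = 1/√(1 − 0.773907) = 2.1031.
Probe Alpha's interval is proper; time dilation gives Δt_B = γΔτ = 2.1031 × 190 days = 400 days.

400 days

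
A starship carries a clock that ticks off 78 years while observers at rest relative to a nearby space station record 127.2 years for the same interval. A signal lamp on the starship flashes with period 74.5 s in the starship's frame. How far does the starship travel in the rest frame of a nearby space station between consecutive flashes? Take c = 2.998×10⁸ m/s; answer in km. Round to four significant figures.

2.877×10^7 km

γ = Δt/Δτ = 127.2/78 = 1.63077.
β = √(1 − 1/γ²) = 0.78992. Lab-frame period = γτ = 1.63077×74.5 s = 121.49 s. Distance = βc × γτ = 0.78992 × 2.998×10⁸ m/s × 121.49 s = 2.8771×10^10 m = 2.877×10^7 km.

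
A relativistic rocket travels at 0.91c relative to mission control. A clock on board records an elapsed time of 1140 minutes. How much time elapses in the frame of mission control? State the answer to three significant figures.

With β = 0.91, γ = 1/√(1 − 0.91²) = 1/√0.1719 = 2.4119.
The onboard clock measures proper time, so the interval in the rest frame of mission control is dilated: Δt = γ·Δτ = 2.4119 × 1140 minutes = 2750 minutes.

2750 minutes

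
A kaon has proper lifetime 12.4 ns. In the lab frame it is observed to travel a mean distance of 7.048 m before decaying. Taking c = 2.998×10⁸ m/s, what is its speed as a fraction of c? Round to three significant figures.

Lab distance = (lab lifetime)·v = γτ·βc, so βγ = d/(cτ) = 7.048/(2.998×10⁸ × 1.240×10^-8) = 1.8959.
With βγ = 1.8959: γ² = 1 + (βγ)² = 4.59444, and β = (βγ)/γ = 1.8959/2.14346 = 0.885.

0.885c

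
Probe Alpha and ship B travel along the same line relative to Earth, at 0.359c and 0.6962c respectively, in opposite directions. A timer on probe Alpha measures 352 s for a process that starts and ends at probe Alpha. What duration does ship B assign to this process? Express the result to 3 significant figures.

Speed of probe Alpha in ship B's frame: u = (v_A + v_B)/(1 + v_A v_B/c²) = (0.359 + 0.6962)/(1 + 0.359×0.6962) = 1.0552/1.2499358 = 0.8442; |u| = 0.8442c.
At |u| = 0.8442c, γ = (1 − 0.712674)^(−1/2) = 1.8656.
The clock on probe Alpha records proper time, so ship B measures Δt = γΔτ = 1.8656 × 352 = 657 s.

657 s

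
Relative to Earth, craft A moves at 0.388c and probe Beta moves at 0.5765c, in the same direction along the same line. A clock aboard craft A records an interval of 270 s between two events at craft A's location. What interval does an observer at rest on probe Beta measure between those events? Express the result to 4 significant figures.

278.3 s

Speed of craft A in probe Beta's frame: u = (v_A − v_B)/(1 − v_A v_B/c²) = (0.388 − 0.5765)/(1 − 0.388×0.5765) = −0.1885/0.776318 = −0.24281; |u| = 0.24281c.
γ for this relative speed: γ = 1/√(1 − 0.0589567) = 1.0308.
Craft A's interval is proper; time dilation gives Δt_B = γΔτ = 1.0308 × 270 s = 278.3 s.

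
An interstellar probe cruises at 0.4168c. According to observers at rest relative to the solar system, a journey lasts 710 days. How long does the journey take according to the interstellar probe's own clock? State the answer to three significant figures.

645 days

Lorentz factor: γ = (1 − 0.17372224)^(−1/2) = 1.1001.
The interstellar probe's clock runs slow as seen from the solar system, so Δτ = Δt/γ = 710/1.1001 = 645 days.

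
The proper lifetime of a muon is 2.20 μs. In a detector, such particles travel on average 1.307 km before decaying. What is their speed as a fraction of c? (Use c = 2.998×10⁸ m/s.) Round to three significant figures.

Lab distance = (lab lifetime)·v = γτ·βc, so βγ = d/(cτ) = 1307/(2.998×10⁸ × 2.200×10^-6) = 1.9816.
With βγ = 1.9816: γ² = 1 + (βγ)² = 4.92674, and β = (βγ)/γ = 1.9816/2.21963 = 0.893.

0.893c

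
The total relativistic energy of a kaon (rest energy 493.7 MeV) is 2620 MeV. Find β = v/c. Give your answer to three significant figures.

0.982

γ = E/(mc²) = 2620/493.7 = 5.3069.
β = √(1 − 1/γ²) = √(1 − 0.0355073) = √0.9644927 = 0.982.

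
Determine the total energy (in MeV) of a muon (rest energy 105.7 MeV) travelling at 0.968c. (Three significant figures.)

γ = 1/√(1 − β²) = 1/√(1 − 0.937024) = 1/√0.062976 = 1/0.25095 = 3.9849.
Total energy: E = γmc² = 3.9849 × 105.7 MeV = 421 MeV.

421 MeV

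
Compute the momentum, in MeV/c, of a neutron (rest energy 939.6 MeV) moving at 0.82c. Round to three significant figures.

1350 MeV/c

With β = 0.82, γ = 1/√(1 − 0.82²) = 1/√0.3276 = 1.7471.
Momentum: p = γβ·mc = 1.7471 × 0.82 × 939.6 MeV/c = 1350 MeV/c.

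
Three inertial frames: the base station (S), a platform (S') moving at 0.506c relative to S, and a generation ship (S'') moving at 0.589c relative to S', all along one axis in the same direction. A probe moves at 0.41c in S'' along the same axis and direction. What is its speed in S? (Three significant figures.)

0.931c

Apply u = (u'+v)/(1+u'v) twice. Probe in the platform frame: (0.41+0.589)/(1+0.41·0.589) = 0.999/1.24149 = 0.80468c.
That velocity, transformed to the rest frame of the base station: (0.80468+0.506)/(1+0.80468·0.506) = 1.31068/1.40716808 = 0.93143c.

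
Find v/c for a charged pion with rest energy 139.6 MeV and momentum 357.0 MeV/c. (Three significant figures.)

0.931

βγ = pc/(mc²) = 357.0/139.6 = 2.5573.
Since γ² = 1 + (βγ)² = 7.53978, γ = √7.53978 = 2.74587, and β = (βγ)/γ = 2.5573/2.74587 = 0.931.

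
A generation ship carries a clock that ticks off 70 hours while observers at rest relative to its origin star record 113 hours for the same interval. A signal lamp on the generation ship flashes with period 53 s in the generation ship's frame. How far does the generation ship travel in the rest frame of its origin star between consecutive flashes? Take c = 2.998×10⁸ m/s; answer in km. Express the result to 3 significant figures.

2.01×10^7 km

γ = Δt/Δτ = 113/70 = 1.61429.
β = √(1 − 1/γ²) = 0.78502. Lab-frame period = γτ = 1.61429×53 s = 85.557 s. Distance = βc × γτ = 0.78502 × 2.998×10⁸ m/s × 85.557 s = 2.0136×10^10 m = 2.01×10^7 km.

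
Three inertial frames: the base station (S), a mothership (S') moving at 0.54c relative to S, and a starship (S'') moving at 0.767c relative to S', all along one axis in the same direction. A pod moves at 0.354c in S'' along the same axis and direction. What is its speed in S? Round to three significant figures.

0.963c

Compose velocities in two stages. Stage 1 (into S'): u₁ = (0.354+0.767)/(1+0.354×0.767) = 0.88162.
Stage 2 (into S): u = (0.88162+0.54)/(1+0.88162×0.54) = 0.96311, so the speed is 0.963c.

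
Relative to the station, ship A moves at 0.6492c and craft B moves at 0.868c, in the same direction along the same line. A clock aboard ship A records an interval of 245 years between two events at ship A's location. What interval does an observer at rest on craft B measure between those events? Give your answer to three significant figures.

283 years

Transform ship A's velocity into craft B's frame: (0.6492 − 0.868)/(1 − 0.6492·0.868) = −0.2188/0.4364944, so the relative speed is 0.50127c.
γ for this relative speed: γ = 1/√(1 − 0.251272) = 1.1557.
The clock on ship A records proper time, so craft B measures Δt = γΔτ = 1.1557 × 245 = 283 years.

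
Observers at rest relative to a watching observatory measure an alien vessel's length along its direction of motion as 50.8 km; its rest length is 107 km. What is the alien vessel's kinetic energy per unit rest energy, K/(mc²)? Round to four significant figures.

Length contraction gives γ = L₀/L = 107/50.8 = 2.1063.
Since K = (γ−1)mc², K/(mc²) = 2.1063 − 1 = 1.106.

1.106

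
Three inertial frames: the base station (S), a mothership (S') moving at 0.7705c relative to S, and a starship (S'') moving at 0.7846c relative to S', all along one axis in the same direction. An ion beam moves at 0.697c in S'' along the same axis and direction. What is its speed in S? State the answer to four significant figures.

First combine the ion beam and starship (S''→S'): u₁ = (0.697 + 0.7846)/(1 + 0.697×0.7846) = 1.4816/1.5468662 = 0.95781.
Then combine with the mothership (S'→S): u = (0.95781 + 0.7705)/(1 + 0.95781×0.7705) = 1.72831/1.737992605 = 0.99443.

0.9944c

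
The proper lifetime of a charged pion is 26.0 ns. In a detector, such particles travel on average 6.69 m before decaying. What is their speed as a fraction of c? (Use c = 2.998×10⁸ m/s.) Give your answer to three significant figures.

0.651c

Let x = d/(cτ) = 6.690 m / (2.998×10⁸ m/s × 2.600×10^-8 s) = 0.85826. Since d = βγcτ, x = βγ = β/√(1−β²).
Solving: β² = x²/(1+x²) = 0.73661/1.73661 = 0.424165, so β = 0.651.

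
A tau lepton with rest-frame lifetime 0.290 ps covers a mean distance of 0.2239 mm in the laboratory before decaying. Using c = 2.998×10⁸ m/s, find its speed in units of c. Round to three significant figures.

Lab distance = (lab lifetime)·v = γτ·βc, so βγ = d/(cτ) = 2.239×10^-4/(2.998×10⁸ × 2.900×10^-13) = 2.5753.
With βγ = 2.5753: γ² = 1 + (βγ)² = 7.63217, and β = (βγ)/γ = 2.5753/2.76264 = 0.932.

0.932c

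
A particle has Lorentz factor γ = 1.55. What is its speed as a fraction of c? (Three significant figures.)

0.764c

β = √(1 − 1/γ²) = √(1 − 1/2.4025) = √0.583767 = 0.764.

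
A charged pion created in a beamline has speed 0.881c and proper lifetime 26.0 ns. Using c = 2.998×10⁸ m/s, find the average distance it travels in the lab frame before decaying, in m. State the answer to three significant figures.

Lorentz factor: γ = (1 − 0.776161)^(−1/2) = 2.1136.
Lab-frame lifetime: Δt = γτ = 2.1136 × 26.0 ns = 54.954 ns.
Distance: d = vΔt = 0.881 × 2.998×10⁸ m/s × 5.4954×10^-8 s = 14.5 m.

14.5 m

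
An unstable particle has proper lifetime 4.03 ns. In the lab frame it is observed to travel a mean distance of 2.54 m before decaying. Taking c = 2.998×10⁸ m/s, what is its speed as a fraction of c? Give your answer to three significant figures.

Let x = d/(cτ) = 2.540 m / (2.998×10⁸ m/s × 4.030×10^-9 s) = 2.1023. Since d = βγcτ, x = βγ = β/√(1−β²).
Solving: β² = x²/(1+x²) = 4.41967/5.41967 = 0.815487, so β = 0.903.

0.903c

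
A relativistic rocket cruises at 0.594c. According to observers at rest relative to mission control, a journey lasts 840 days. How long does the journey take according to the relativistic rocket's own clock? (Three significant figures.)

Lorentz factor: γ = (1 − 0.352836)^(−1/2) = 1.2431.
The moving clock records proper time: Δτ = Δt/γ = 840/1.2431 = 676 days.

676 days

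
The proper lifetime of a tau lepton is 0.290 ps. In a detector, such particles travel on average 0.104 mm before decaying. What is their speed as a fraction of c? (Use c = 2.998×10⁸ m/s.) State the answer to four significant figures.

Lab distance = (lab lifetime)·v = γτ·βc, so βγ = d/(cτ) = 1.040×10^-4/(2.998×10⁸ × 2.900×10^-13) = 1.1962.
With βγ = 1.1962: γ² = 1 + (βγ)² = 2.43089, and β = (βγ)/γ = 1.1962/1.55913 = 0.7672.

0.7672c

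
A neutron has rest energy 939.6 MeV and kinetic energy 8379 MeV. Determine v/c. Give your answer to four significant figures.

K = (γ−1)mc², so γ = 1 + 8379/939.6 = 9.9176.
Then v/c = √(1 − γ⁻²) = √(1 − 0.0101669) = √0.9898331 = 0.9949.

0.9949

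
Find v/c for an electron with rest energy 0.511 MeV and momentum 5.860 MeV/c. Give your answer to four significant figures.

0.9962

pc/(mc²) = 5.860/0.511 = 11.468 = βγ = β/√(1−β²).
So β² = x²/(1 + x²) with x = 11.468: x² = 131.515, β² = 131.515/132.515 = 0.992454, β = 0.9962.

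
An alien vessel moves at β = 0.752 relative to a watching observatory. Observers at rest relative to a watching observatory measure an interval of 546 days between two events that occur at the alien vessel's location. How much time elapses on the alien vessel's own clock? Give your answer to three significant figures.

360 days

γ = 1/√(1 − β²) = 1/√(1 − 0.565504) = 1/√0.434496 = 1/0.659163 = 1.5171.
The alien vessel's clock runs slow as seen from a watching observatory, so Δτ = Δt/γ = 546/1.5171 = 360 days.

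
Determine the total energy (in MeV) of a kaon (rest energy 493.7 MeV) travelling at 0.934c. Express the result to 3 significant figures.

1380 MeV

With β = 0.934, γ = 1/√(1 − 0.934²) = 1/√0.127644 = 2.799.
Total energy: E = γmc² = 2.799 × 493.7 MeV = 1380 MeV.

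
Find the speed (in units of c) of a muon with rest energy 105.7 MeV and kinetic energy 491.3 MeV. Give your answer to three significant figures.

0.984c

K = (γ−1)mc², so γ = 1 + 491.3/105.7 = 5.6481.
Then v/c = √(1 − γ⁻²) = √(1 − 0.0313469) = √0.9686531 = 0.984.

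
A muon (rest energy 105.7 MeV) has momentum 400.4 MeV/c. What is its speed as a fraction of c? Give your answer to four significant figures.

βγ = pc/(mc²) = 400.4/105.7 = 3.7881.
Since γ² = 1 + (βγ)² = 15.3497, γ = √15.3497 = 3.91787, and β = (βγ)/γ = 3.7881/3.91787 = 0.9669.

0.9669c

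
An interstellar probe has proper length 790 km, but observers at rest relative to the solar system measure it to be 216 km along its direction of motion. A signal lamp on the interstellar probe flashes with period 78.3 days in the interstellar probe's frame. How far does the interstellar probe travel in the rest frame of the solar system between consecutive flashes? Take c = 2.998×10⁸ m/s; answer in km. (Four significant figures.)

7.135×10^12 km

γ = L₀/L = 790/216 = 3.65741.
β = √(1 − 1/γ²) = 0.9619. Lab-frame period = γτ = 3.65741×78.3 days = 286.38 days. Distance = βc × γτ = 0.9619 × 2.998×10⁸ m/s × 24743232 s = 7.1354×10^15 m = 7.135×10^12 km.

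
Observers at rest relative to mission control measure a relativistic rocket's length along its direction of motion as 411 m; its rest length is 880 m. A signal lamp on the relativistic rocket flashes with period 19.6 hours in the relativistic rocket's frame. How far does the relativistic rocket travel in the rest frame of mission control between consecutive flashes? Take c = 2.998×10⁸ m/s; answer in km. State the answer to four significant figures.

γ = L₀/L = 880/411 = 2.14112.
β = √(1 − 1/γ²) = 0.88423. Lab-frame period = γτ = 2.14112×19.6 hours = 41.966 hours. Distance = βc × γτ = 0.88423 × 2.998×10⁸ m/s × 151077.6 s = 4.0049×10^13 m = 4.005×10^10 km.

4.005×10^10 km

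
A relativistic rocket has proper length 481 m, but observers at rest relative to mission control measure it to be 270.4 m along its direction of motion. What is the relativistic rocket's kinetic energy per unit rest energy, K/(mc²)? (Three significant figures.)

γ = L₀/L = 481/270.4 = 1.77885.
K/(mc²) = γ − 1 = 1.77885 − 1 = 0.779.

0.779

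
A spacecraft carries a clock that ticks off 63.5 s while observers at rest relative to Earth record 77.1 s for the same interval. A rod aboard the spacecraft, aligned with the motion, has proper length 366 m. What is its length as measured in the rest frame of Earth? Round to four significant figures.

301.4 m

From Δt = γΔτ: γ = 77.1/63.5 = 1.21417.
L = L₀/γ = 366/1.21417 = 301.4 m.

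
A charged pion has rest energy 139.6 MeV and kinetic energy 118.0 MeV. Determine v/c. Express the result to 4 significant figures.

K = (γ−1)mc², so γ = 1 + 118.0/139.6 = 1.8453.
Then v/c = √(1 − γ⁻²) = √(1 − 0.293674) = √0.706326 = 0.8404.

0.8404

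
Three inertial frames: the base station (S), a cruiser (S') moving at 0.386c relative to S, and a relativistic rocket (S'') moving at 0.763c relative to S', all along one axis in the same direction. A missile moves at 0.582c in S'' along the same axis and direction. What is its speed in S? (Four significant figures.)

0.9690c

Apply u = (u'+v)/(1+u'v) twice. Missile in the cruiser frame: (0.582+0.763)/(1+0.582·0.763) = 1.345/1.444066 = 0.9314c.
That velocity, transformed to the rest frame of the base station: (0.9314+0.386)/(1+0.9314·0.386) = 1.3174/1.3595204 = 0.96902c.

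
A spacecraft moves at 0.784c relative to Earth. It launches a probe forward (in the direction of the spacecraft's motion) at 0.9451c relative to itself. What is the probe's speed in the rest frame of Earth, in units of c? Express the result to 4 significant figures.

0.9932c

In units of c, u = (u' + v)/(1 + u'v) with u' = 0.9451 and v = 0.784.
Numerator: 0.9451 + 0.784 = 1.7291. Denominator: 1 + (0.9451)(0.784) = 1.7409584.
u = 1.7291/1.7409584 = 0.99319, so the speed is 0.9932c.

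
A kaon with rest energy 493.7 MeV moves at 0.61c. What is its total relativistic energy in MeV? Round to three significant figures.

623 MeV

β² = 0.3721, so γ = 1/√0.6279 = 1.262.
Total energy: E = γmc² = 1.262 × 493.7 MeV = 623 MeV.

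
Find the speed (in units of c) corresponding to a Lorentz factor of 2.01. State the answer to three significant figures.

0.867c

β = √(1 − 1/γ²) = √(1 − 1/4.0401) = √0.752481 = 0.867.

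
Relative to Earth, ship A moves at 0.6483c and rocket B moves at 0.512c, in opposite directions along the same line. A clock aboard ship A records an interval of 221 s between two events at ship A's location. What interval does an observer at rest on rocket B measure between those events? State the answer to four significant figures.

450.1 s

The velocity of ship A relative to rocket B is (0.6483 + 0.512)c / (1 + 0.6483×0.512) = 0.87114c; relative speed 0.87114c.
γ for this relative speed: γ = 1/√(1 − 0.758885) = 2.0365.
Ship A's interval is proper; time dilation gives Δt_B = γΔτ = 2.0365 × 221 s = 450.1 s.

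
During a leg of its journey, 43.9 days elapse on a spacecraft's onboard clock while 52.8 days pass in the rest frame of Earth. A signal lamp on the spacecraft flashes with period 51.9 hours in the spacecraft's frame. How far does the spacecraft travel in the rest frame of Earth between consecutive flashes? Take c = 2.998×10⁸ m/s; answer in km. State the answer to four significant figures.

3.743×10^10 km

From Δt = γΔτ: γ = 52.8/43.9 = 1.20273.
β = √(1 − 1/γ²) = 0.55561. Lab-frame period = γτ = 1.20273×51.9 hours = 62.422 hours. Distance = βc × γτ = 0.55561 × 2.998×10⁸ m/s × 224719.2 s = 3.7432×10^13 m = 3.743×10^10 km.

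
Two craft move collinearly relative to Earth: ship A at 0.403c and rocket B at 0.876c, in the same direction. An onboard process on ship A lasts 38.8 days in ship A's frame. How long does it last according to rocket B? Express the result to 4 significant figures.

56.87 days

Speed of ship A in rocket B's frame: u = (v_A − v_B)/(1 − v_A v_B/c²) = (0.403 − 0.876)/(1 − 0.403×0.876) = −0.473/0.646972 = −0.7311; |u| = 0.7311c.
γ for this relative speed: γ = 1/√(1 − 0.534507) = 1.4657.
Ship A's interval is proper; time dilation gives Δt_B = γΔτ = 1.4657 × 38.8 days = 56.87 days.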